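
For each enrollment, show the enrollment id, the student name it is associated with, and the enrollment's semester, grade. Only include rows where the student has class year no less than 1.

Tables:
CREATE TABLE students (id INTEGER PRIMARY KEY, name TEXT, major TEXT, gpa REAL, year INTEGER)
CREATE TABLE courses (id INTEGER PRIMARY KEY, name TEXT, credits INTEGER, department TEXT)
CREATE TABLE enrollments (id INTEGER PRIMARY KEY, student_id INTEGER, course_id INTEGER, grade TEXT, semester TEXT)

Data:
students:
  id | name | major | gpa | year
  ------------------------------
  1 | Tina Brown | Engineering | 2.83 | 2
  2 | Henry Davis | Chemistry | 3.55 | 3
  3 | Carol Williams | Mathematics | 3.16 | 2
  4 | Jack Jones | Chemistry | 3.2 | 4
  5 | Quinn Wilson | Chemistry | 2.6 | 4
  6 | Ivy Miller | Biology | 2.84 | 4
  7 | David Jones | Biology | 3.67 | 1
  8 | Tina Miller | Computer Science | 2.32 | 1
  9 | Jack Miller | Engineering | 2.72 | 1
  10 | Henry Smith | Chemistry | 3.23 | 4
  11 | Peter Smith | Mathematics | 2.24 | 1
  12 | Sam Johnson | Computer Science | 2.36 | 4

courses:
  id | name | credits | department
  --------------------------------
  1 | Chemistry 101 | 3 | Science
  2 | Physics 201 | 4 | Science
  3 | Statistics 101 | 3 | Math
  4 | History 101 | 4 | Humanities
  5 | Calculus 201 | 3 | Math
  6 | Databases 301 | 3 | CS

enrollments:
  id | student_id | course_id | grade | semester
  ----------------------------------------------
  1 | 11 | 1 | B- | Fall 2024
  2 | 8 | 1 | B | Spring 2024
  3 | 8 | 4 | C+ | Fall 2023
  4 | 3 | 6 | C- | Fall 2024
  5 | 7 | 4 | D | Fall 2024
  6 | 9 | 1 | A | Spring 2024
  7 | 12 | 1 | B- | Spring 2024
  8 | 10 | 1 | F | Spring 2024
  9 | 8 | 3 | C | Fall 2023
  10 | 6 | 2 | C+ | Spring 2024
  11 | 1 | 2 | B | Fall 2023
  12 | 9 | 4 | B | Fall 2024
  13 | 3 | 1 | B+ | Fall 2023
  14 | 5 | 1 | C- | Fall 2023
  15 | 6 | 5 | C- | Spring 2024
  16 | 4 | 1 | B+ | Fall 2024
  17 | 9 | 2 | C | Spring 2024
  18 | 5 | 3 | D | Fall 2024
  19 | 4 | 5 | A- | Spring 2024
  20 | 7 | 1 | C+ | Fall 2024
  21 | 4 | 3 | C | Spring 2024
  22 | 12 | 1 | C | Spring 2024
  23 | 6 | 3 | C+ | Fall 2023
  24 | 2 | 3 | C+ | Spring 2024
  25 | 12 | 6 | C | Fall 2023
SELECT c.id, p.name AS student, c.semester, c.grade FROM enrollments c JOIN students p ON c.student_id = p.id WHERE p.year >= 1

Execution result:
id | student | semester | grade
1 | Peter Smith | Fall 2024 | B-
2 | Tina Miller | Spring 2024 | B
3 | Tina Miller | Fall 2023 | C+
4 | Carol Williams | Fall 2024 | C-
5 | David Jones | Fall 2024 | D
6 | Jack Miller | Spring 2024 | A
7 | Sam Johnson | Spring 2024 | B-
8 | Henry Smith | Spring 2024 | F
9 | Tina Miller | Fall 2023 | C
10 | Ivy Miller | Spring 2024 | C+
11 | Tina Brown | Fall 2023 | B
12 | Jack Miller | Fall 2024 | B
13 | Carol Williams | Fall 2023 | B+
14 | Quinn Wilson | Fall 2023 | C-
15 | Ivy Miller | Spring 2024 | C-
16 | Jack Jones | Fall 2024 | B+
17 | Jack Miller | Spring 2024 | C
18 | Quinn Wilson | Fall 2024 | D
19 | Jack Jones | Spring 2024 | A-
20 | David Jones | Fall 2024 | C+
21 | Jack Jones | Spring 2024 | C
22 | Sam Johnson | Spring 2024 | C
23 | Ivy Miller | Fall 2023 | C+
24 | Henry Davis | Spring 2024 | C+
25 | Sam Johnson | Fall 2023 | C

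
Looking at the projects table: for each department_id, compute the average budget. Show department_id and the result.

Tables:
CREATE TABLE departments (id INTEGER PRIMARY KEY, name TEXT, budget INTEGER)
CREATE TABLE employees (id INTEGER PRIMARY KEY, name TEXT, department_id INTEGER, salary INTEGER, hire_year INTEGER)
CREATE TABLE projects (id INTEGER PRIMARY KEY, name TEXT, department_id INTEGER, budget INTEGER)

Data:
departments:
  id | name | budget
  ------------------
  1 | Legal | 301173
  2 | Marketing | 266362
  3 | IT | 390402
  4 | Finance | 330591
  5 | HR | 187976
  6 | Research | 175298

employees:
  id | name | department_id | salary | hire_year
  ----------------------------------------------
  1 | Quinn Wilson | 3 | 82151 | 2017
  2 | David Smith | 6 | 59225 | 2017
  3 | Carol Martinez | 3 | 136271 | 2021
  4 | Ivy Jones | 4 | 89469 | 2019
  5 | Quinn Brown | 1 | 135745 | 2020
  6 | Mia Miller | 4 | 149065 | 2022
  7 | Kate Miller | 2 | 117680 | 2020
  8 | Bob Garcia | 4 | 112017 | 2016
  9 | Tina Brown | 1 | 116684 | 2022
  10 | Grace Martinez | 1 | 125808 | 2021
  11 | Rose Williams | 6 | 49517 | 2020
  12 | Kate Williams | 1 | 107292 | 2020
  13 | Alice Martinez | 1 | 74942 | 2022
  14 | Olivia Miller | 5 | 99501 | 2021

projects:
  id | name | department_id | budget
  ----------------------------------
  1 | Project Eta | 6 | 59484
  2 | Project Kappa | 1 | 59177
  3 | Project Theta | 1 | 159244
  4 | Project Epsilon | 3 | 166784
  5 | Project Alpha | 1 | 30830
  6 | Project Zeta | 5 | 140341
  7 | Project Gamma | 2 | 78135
SELECT department_id, AVG(budget) AS avg_budget FROM projects GROUP BY department_id

Execution result:
department_id | avg_budget
1 | 83083.67
2 | 78135.00
3 | 166784.00
5 | 140341.00
6 | 59484.00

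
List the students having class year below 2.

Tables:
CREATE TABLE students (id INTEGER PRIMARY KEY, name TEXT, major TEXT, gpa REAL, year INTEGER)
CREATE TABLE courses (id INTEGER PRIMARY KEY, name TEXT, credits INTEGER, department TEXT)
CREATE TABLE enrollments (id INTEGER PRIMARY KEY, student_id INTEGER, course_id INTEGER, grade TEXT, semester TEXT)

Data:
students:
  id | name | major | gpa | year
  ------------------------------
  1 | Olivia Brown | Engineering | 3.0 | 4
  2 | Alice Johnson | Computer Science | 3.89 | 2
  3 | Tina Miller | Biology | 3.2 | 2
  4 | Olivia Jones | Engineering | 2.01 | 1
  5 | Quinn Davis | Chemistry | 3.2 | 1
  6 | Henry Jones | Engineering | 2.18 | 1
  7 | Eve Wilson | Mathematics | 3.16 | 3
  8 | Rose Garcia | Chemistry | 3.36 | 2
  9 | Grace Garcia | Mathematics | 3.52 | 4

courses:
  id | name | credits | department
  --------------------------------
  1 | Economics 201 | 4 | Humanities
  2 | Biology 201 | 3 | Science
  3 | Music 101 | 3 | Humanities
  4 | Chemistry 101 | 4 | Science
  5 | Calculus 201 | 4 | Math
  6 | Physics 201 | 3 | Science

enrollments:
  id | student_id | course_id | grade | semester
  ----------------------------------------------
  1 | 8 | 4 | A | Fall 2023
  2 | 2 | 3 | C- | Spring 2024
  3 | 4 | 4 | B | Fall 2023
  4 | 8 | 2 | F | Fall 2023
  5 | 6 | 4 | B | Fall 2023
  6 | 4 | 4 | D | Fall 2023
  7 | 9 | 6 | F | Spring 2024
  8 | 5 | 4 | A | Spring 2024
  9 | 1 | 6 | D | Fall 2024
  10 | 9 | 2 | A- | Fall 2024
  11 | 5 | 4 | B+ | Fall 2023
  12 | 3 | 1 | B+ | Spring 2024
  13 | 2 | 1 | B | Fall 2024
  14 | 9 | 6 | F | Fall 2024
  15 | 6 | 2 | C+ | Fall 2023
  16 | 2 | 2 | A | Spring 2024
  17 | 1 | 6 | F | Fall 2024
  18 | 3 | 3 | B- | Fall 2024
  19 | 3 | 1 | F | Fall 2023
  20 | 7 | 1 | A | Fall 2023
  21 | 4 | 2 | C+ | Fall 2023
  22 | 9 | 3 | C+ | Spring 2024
SELECT name, year FROM students WHERE year < 2

Execution result:
name | year
Olivia Jones | 1
Quinn Davis | 1
Henry Jones | 1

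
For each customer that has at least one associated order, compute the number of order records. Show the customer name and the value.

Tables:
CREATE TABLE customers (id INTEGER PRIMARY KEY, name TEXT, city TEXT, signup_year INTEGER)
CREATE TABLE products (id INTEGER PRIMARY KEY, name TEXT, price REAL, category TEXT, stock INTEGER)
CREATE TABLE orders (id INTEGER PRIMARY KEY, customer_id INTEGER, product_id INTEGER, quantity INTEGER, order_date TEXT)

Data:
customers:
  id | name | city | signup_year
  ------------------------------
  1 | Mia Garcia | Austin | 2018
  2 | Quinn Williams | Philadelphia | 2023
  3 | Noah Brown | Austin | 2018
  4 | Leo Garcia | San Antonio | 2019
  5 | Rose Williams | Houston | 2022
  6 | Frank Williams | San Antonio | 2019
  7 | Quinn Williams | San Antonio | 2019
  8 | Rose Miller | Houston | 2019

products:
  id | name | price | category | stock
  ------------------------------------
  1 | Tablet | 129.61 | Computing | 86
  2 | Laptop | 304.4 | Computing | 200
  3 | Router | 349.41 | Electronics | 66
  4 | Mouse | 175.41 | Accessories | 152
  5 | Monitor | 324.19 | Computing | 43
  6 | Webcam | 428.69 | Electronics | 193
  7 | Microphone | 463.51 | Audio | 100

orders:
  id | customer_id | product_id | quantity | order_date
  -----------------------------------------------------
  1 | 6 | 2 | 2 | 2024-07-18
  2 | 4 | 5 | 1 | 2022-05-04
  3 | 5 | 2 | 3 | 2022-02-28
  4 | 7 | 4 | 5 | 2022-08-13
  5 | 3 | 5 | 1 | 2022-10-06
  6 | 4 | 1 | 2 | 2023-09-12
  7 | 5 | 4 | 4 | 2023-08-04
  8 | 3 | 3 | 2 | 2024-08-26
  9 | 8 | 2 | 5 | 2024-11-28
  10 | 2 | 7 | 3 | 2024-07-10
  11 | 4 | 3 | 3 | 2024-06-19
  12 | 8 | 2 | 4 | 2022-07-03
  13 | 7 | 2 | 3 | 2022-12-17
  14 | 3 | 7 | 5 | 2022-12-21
SELECT p.name, COUNT(*) AS n FROM orders c JOIN customers p ON c.customer_id = p.id GROUP BY p.id, p.name

Execution result:
name | n
Quinn Williams | 1
Noah Brown | 3
Leo Garcia | 3
Rose Williams | 2
Frank Williams | 1
Quinn Williams | 2
Rose Miller | 2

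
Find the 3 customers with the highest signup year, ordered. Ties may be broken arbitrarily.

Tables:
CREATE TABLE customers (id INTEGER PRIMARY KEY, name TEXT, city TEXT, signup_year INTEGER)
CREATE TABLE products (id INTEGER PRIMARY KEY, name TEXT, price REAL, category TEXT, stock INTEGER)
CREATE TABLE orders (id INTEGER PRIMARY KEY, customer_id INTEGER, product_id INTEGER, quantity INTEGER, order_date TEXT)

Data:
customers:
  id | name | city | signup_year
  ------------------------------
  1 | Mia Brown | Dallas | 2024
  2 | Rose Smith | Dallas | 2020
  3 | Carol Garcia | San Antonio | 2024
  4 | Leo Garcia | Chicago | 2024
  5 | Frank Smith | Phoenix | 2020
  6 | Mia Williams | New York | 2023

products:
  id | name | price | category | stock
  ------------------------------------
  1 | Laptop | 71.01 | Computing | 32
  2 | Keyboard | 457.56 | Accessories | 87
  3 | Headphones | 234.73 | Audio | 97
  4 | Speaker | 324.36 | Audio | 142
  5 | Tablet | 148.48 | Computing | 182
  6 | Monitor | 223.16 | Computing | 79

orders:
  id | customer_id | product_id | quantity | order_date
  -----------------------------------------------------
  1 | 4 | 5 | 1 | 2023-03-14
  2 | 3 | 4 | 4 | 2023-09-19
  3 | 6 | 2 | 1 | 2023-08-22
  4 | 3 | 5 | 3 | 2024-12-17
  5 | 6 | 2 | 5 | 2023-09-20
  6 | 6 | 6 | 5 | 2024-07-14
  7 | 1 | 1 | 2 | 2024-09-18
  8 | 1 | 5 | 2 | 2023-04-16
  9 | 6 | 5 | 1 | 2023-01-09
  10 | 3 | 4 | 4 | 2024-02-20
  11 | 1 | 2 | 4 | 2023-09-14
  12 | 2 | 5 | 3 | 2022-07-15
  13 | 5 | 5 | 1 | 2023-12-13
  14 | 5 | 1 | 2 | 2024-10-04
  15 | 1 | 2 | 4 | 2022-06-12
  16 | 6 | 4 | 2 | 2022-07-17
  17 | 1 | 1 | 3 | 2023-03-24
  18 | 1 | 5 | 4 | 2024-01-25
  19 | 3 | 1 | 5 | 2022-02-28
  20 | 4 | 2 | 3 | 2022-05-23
SELECT name, signup_year FROM customers ORDER BY signup_year DESC LIMIT 3

Execution result:
name | signup_year
Mia Brown | 2024
Carol Garcia | 2024
Leo Garcia | 2024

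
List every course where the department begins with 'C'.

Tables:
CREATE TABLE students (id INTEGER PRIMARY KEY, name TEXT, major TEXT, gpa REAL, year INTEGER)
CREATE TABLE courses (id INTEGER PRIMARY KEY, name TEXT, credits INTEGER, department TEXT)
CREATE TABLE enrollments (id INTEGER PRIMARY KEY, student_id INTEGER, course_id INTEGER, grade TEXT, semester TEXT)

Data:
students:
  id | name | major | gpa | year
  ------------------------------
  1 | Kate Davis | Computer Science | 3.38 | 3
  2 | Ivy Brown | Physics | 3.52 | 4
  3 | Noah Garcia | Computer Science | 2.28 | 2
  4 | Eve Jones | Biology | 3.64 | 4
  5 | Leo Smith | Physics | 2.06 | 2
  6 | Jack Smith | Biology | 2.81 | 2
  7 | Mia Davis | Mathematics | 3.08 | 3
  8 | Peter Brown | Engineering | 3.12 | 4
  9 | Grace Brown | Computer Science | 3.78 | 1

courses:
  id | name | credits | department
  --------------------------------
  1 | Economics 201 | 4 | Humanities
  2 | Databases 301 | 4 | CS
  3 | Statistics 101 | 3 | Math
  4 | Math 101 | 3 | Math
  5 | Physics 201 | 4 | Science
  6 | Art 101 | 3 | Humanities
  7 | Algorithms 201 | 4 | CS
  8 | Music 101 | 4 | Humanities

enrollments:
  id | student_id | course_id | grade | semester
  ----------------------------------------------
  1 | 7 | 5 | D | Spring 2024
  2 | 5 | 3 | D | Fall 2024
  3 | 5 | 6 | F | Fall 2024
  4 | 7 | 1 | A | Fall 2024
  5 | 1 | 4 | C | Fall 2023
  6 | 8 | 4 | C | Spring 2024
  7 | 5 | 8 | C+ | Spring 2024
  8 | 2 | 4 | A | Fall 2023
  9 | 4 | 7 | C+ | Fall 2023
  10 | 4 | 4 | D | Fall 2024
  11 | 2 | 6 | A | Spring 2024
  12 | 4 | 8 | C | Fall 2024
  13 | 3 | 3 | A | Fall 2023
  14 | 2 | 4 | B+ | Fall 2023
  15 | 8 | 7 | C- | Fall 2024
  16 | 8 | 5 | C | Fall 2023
SELECT name, department FROM courses WHERE department LIKE 'C%'

Execution result:
name | department
Databases 301 | CS
Algorithms 201 | CS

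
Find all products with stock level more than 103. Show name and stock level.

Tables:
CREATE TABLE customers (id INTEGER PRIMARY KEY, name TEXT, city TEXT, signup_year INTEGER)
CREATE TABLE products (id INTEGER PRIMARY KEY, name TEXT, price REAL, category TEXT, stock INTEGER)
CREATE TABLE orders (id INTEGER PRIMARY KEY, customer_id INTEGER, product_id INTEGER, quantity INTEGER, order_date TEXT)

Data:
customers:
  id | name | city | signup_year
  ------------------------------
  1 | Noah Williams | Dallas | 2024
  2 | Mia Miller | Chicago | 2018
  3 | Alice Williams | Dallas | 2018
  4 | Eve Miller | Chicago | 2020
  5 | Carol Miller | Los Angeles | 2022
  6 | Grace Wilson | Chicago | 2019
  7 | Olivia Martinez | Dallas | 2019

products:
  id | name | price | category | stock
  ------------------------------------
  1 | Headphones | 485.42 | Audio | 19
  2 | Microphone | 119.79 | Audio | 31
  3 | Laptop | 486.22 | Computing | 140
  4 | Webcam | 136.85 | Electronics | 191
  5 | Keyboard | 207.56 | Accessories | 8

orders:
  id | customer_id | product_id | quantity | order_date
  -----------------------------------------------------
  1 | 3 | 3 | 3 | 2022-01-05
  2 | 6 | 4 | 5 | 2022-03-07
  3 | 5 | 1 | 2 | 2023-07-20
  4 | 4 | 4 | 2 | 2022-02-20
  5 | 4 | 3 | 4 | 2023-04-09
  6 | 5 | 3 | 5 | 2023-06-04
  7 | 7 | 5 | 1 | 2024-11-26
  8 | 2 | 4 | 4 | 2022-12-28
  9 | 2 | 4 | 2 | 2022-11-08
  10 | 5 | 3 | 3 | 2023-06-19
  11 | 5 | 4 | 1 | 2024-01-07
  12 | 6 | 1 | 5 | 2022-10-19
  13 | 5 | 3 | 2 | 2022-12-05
SELECT name, stock FROM products WHERE stock > 103

Execution result:
name | stock
Laptop | 140
Webcam | 191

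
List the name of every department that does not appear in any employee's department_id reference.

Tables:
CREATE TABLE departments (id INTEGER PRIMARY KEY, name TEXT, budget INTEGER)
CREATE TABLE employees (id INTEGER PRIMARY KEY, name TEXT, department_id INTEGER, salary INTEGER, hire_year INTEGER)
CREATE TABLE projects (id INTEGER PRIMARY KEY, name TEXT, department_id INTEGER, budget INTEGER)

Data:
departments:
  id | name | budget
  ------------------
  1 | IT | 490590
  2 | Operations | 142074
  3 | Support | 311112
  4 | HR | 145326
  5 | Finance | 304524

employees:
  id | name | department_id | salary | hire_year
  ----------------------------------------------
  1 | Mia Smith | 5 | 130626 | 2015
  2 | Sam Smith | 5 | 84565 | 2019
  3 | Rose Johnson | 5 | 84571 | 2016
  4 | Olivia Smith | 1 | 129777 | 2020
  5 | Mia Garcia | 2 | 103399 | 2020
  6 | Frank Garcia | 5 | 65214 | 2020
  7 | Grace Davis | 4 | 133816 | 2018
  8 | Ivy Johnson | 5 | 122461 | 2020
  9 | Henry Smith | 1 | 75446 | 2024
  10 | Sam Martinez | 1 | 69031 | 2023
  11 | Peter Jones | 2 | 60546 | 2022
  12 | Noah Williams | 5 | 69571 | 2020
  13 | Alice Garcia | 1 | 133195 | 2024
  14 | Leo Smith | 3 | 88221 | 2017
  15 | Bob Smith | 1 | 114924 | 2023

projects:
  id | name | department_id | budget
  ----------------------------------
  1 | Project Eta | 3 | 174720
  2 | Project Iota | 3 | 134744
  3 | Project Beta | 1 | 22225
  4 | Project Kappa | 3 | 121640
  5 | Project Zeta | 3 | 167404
SELECT p.name FROM departments p LEFT JOIN employees c ON c.department_id = p.id WHERE c.id IS NULL

Execution result:
(no rows)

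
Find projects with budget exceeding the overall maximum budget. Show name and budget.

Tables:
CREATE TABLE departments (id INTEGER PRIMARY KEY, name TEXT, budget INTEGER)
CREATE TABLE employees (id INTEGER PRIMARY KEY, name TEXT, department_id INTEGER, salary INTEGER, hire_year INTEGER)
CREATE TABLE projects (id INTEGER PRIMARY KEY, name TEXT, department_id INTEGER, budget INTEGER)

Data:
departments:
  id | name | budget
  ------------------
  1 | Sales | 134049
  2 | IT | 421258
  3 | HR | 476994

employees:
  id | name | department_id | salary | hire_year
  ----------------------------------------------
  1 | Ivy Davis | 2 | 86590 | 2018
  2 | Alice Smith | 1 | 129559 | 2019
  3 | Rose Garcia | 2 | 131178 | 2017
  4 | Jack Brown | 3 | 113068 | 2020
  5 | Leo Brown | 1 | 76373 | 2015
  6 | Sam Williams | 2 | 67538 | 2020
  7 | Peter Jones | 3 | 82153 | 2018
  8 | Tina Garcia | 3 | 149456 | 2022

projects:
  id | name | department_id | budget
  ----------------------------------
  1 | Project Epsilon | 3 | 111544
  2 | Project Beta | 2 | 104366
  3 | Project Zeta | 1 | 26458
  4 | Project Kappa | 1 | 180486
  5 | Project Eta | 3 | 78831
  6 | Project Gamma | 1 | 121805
SELECT name, budget FROM projects WHERE budget > (SELECT MAX(budget) FROM projects)

Execution result:
(no rows)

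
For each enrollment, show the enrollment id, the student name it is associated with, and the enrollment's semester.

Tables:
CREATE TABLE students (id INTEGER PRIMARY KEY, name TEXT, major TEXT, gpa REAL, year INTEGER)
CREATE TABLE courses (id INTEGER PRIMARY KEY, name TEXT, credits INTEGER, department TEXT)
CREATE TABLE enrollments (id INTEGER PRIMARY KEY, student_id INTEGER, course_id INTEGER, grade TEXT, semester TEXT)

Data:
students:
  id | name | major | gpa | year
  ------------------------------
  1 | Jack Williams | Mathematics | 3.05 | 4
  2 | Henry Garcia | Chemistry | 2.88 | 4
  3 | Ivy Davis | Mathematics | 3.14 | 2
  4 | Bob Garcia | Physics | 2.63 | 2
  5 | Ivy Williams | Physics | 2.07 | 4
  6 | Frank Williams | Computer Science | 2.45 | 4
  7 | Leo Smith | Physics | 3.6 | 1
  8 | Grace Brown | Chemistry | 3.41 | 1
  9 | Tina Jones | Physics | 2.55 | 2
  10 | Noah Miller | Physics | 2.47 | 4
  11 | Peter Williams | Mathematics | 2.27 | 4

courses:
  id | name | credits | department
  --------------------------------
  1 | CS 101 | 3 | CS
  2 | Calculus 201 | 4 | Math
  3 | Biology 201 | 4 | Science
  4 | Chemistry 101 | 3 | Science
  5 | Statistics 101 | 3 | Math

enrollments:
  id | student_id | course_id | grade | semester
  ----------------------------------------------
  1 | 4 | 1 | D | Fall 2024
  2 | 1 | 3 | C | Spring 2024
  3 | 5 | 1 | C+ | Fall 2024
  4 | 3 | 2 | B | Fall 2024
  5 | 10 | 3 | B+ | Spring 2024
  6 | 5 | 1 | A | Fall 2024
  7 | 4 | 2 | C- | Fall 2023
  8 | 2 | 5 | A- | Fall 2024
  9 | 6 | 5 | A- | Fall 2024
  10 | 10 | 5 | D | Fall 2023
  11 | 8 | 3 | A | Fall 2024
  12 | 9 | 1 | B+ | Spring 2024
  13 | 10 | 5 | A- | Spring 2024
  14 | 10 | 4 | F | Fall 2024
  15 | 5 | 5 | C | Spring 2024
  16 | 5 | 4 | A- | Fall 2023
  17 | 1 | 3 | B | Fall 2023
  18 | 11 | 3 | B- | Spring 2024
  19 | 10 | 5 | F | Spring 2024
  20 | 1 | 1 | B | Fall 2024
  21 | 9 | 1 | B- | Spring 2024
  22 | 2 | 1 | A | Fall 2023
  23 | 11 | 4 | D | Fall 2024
SELECT c.id, p.name AS student, c.semester FROM enrollments c JOIN students p ON c.student_id = p.id

Execution result:
id | student | semester
1 | Bob Garcia | Fall 2024
2 | Jack Williams | Spring 2024
3 | Ivy Williams | Fall 2024
4 | Ivy Davis | Fall 2024
5 | Noah Miller | Spring 2024
6 | Ivy Williams | Fall 2024
7 | Bob Garcia | Fall 2023
8 | Henry Garcia | Fall 2024
9 | Frank Williams | Fall 2024
10 | Noah Miller | Fall 2023
11 | Grace Brown | Fall 2024
12 | Tina Jones | Spring 2024
13 | Noah Miller | Spring 2024
14 | Noah Miller | Fall 2024
15 | Ivy Williams | Spring 2024
16 | Ivy Williams | Fall 2023
17 | Jack Williams | Fall 2023
18 | Peter Williams | Spring 2024
19 | Noah Miller | Spring 2024
20 | Jack Williams | Fall 2024
21 | Tina Jones | Spring 2024
22 | Henry Garcia | Fall 2023
23 | Peter Williams | Fall 2024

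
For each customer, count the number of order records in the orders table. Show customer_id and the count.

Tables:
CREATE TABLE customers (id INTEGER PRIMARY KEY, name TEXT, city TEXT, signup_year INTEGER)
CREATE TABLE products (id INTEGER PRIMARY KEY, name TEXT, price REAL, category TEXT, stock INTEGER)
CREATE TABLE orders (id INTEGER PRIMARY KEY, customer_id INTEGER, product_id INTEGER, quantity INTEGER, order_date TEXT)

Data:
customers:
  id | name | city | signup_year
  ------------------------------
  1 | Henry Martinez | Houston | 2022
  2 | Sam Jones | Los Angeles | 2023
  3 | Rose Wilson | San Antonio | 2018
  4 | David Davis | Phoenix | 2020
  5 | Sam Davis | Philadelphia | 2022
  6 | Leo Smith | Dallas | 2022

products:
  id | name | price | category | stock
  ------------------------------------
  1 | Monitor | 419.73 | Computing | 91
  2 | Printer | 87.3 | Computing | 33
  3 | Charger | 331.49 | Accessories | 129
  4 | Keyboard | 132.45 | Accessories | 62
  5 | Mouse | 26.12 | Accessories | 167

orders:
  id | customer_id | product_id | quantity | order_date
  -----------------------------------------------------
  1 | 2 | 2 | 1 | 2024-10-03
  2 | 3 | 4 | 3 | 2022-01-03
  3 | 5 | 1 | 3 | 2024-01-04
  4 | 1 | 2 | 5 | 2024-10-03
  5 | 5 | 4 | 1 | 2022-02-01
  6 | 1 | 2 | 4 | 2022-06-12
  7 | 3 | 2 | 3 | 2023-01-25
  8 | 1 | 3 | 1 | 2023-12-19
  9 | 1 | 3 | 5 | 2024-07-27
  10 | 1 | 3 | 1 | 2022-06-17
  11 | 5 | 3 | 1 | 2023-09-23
SELECT customer_id, COUNT(*) AS order_count FROM orders GROUP BY customer_id

Execution result:
customer_id | order_count
1 | 5
2 | 1
3 | 2
5 | 3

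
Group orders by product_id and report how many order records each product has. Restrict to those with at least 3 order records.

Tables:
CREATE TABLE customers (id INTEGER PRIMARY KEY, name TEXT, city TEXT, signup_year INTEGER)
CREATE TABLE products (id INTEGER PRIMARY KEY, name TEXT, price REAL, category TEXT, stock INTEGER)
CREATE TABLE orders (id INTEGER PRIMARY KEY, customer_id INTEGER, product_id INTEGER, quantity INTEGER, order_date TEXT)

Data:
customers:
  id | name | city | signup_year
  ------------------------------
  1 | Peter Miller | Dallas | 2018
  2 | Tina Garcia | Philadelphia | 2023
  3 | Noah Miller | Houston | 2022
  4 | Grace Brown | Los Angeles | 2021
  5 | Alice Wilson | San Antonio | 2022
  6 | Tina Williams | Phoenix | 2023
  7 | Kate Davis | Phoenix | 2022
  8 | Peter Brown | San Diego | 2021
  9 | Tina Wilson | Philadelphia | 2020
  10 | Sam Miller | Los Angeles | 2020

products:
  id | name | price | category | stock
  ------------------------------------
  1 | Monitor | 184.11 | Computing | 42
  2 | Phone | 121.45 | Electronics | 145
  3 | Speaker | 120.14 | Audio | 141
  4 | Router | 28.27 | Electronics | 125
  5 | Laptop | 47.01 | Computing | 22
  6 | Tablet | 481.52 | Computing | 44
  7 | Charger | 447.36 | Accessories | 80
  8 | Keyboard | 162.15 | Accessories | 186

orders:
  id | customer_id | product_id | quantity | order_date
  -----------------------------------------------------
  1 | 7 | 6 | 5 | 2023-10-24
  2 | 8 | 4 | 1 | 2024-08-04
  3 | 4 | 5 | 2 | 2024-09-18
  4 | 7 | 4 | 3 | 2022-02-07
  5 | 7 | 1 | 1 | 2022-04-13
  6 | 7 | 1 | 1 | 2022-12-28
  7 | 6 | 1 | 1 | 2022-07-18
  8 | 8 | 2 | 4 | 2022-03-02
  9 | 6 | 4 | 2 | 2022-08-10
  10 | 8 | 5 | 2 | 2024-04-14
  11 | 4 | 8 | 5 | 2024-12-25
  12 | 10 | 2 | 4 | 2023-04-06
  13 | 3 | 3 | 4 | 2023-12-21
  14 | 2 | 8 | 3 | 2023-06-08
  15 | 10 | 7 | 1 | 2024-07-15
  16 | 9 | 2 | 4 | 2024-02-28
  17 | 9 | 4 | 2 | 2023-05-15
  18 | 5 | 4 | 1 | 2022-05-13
SELECT product_id, COUNT(*) AS order_count FROM orders GROUP BY product_id HAVING COUNT(*) >= 3

Execution result:
product_id | order_count
1 | 3
2 | 3
4 | 5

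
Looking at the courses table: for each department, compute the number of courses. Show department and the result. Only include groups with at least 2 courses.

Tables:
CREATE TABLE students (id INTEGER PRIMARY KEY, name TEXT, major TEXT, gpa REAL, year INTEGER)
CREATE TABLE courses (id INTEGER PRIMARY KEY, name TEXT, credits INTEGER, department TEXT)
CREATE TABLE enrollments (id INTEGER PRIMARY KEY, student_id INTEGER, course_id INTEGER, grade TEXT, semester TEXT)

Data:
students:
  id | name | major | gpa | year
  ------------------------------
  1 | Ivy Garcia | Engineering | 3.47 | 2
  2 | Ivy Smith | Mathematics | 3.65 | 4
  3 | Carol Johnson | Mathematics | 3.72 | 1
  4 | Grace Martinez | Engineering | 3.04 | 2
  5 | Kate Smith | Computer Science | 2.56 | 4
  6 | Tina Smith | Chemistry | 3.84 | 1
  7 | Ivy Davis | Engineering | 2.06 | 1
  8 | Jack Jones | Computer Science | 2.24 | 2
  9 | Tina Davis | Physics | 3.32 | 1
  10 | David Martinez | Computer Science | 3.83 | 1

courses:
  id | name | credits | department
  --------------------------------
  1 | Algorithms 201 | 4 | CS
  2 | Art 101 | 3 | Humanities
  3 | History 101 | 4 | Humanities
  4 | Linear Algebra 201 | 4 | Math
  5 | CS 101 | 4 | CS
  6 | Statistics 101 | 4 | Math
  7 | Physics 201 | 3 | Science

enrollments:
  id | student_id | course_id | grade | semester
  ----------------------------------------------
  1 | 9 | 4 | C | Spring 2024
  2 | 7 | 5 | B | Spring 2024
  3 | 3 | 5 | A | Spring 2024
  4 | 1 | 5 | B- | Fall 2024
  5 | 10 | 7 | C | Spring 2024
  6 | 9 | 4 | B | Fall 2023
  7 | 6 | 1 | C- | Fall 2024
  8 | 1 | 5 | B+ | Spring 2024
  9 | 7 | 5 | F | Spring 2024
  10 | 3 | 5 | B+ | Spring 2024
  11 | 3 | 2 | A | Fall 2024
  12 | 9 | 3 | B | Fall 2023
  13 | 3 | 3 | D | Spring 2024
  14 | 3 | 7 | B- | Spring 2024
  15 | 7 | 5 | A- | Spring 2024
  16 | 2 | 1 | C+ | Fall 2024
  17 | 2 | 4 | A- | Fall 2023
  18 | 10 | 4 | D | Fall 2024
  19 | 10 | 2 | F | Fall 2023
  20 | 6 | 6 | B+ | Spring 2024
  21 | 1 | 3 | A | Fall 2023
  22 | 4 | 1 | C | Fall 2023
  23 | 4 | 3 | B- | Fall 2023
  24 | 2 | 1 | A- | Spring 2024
SELECT department, COUNT(*) AS n FROM courses GROUP BY department HAVING COUNT(*) >= 2

Execution result:
department | n
CS | 2
Humanities | 2
Math | 2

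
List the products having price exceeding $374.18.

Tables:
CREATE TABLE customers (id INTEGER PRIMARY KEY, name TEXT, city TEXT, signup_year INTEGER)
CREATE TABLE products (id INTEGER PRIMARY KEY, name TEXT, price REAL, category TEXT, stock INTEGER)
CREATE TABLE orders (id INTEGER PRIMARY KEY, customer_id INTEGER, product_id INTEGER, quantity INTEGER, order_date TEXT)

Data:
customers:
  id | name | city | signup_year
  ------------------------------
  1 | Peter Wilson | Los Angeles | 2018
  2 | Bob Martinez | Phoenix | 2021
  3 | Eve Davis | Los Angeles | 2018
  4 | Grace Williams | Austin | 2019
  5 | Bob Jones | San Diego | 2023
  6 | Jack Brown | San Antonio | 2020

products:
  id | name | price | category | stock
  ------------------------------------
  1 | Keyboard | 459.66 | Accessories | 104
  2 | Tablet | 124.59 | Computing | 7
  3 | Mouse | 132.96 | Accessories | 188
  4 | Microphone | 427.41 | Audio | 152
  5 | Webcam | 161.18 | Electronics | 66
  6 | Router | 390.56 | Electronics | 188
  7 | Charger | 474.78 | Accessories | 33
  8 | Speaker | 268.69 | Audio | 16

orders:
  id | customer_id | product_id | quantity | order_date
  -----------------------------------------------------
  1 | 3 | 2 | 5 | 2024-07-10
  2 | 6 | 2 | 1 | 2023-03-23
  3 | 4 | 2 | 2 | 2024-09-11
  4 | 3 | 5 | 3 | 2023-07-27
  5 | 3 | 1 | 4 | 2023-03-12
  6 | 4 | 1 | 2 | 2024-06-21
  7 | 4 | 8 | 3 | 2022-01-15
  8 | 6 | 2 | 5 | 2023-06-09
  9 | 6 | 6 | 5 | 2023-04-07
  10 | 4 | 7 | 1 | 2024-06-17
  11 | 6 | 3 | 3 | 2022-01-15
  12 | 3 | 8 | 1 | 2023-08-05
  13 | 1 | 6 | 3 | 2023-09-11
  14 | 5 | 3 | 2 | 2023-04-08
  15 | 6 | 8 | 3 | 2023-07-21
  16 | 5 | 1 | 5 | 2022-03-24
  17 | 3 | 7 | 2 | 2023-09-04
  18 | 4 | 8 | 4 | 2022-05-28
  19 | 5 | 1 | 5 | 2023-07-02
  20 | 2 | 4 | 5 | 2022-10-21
SELECT name, price FROM products WHERE price > 374.18

Execution result:
name | price
Keyboard | 459.66
Microphone | 427.41
Router | 390.56
Charger | 474.78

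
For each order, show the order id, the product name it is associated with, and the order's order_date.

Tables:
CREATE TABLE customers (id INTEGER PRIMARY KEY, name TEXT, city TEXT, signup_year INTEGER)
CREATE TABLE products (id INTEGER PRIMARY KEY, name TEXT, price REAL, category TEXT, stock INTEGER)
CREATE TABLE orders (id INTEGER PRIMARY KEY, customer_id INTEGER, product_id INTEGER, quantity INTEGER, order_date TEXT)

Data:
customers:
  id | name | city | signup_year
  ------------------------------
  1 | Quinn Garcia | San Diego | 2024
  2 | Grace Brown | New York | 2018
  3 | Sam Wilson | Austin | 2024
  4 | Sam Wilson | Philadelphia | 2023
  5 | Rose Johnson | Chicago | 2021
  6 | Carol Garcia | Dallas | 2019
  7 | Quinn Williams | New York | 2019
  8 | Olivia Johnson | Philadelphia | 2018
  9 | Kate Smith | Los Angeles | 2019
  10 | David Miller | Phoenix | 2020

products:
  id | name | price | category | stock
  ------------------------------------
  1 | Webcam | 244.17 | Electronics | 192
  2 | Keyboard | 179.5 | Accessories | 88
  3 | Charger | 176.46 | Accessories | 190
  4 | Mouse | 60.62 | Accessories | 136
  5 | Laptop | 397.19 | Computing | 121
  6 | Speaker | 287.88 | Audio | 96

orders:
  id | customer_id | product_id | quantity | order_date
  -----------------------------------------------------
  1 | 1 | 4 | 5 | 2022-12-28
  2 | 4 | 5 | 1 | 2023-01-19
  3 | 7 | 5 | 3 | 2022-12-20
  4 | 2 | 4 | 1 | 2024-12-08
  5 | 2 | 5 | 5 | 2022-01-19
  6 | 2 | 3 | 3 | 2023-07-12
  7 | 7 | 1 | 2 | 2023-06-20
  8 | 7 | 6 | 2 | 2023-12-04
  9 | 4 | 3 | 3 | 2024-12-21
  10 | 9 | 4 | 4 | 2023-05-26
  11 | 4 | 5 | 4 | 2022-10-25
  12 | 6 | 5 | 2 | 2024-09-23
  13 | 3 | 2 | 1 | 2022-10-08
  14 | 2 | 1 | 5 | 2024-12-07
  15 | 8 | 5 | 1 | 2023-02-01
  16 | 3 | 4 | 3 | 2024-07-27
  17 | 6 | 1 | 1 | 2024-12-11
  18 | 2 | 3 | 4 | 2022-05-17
SELECT c.id, p.name AS product, c.order_date FROM orders c JOIN products p ON c.product_id = p.id

Execution result:
id | product | order_date
1 | Mouse | 2022-12-28
2 | Laptop | 2023-01-19
3 | Laptop | 2022-12-20
4 | Mouse | 2024-12-08
5 | Laptop | 2022-01-19
6 | Charger | 2023-07-12
7 | Webcam | 2023-06-20
8 | Speaker | 2023-12-04
9 | Charger | 2024-12-21
10 | Mouse | 2023-05-26
11 | Laptop | 2022-10-25
12 | Laptop | 2024-09-23
13 | Keyboard | 2022-10-08
14 | Webcam | 2024-12-07
15 | Laptop | 2023-02-01
16 | Mouse | 2024-07-27
17 | Webcam | 2024-12-11
18 | Charger | 2022-05-17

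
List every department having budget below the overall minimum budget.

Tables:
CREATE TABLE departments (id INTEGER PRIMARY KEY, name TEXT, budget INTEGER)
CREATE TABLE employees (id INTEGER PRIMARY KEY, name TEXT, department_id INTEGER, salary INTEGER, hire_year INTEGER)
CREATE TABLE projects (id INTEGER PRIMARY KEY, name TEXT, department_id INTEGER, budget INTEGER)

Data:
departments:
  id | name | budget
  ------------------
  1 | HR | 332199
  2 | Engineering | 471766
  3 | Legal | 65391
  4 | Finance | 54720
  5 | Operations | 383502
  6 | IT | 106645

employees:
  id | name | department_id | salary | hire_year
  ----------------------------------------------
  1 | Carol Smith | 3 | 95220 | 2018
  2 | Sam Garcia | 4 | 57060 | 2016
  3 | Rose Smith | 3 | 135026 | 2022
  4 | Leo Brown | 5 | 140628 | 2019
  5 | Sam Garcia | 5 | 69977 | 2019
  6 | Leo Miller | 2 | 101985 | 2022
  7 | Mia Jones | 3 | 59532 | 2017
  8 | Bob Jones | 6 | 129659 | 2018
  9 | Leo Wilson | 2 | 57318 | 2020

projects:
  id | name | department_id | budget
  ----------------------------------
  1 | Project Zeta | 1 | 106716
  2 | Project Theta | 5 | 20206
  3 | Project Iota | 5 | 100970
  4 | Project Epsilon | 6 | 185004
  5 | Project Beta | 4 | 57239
SELECT name, budget FROM departments WHERE budget < (SELECT MIN(budget) FROM departments)

Execution result:
(no rows)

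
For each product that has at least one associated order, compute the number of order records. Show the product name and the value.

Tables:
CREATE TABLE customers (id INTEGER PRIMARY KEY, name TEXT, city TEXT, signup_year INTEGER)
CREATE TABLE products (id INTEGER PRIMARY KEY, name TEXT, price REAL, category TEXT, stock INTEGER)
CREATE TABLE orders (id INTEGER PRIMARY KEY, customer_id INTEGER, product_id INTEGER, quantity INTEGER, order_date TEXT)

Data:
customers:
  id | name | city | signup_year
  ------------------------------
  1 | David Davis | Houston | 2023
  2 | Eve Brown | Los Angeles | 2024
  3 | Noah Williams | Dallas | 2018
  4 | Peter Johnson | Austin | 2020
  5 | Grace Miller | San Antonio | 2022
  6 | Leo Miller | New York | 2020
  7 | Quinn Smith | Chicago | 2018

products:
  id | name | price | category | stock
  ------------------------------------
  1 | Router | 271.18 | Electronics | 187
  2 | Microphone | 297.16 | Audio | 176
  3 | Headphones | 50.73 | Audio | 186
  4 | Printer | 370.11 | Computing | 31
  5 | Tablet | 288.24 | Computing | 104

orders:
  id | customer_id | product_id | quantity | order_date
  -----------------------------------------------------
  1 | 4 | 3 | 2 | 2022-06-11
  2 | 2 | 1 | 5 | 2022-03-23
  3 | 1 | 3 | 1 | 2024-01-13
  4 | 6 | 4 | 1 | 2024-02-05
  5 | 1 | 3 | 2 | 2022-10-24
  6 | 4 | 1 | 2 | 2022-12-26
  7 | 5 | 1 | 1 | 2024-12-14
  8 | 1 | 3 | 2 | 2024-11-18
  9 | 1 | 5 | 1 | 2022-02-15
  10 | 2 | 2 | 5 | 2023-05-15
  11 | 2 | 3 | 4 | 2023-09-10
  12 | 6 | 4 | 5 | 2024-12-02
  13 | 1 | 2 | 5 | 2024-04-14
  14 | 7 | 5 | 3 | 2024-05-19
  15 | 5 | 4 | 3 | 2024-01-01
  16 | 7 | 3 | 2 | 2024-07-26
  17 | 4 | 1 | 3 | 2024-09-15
SELECT p.name, COUNT(*) AS n FROM orders c JOIN products p ON c.product_id = p.id GROUP BY p.id, p.name

Execution result:
name | n
Router | 4
Microphone | 2
Headphones | 6
Printer | 3
Tablet | 2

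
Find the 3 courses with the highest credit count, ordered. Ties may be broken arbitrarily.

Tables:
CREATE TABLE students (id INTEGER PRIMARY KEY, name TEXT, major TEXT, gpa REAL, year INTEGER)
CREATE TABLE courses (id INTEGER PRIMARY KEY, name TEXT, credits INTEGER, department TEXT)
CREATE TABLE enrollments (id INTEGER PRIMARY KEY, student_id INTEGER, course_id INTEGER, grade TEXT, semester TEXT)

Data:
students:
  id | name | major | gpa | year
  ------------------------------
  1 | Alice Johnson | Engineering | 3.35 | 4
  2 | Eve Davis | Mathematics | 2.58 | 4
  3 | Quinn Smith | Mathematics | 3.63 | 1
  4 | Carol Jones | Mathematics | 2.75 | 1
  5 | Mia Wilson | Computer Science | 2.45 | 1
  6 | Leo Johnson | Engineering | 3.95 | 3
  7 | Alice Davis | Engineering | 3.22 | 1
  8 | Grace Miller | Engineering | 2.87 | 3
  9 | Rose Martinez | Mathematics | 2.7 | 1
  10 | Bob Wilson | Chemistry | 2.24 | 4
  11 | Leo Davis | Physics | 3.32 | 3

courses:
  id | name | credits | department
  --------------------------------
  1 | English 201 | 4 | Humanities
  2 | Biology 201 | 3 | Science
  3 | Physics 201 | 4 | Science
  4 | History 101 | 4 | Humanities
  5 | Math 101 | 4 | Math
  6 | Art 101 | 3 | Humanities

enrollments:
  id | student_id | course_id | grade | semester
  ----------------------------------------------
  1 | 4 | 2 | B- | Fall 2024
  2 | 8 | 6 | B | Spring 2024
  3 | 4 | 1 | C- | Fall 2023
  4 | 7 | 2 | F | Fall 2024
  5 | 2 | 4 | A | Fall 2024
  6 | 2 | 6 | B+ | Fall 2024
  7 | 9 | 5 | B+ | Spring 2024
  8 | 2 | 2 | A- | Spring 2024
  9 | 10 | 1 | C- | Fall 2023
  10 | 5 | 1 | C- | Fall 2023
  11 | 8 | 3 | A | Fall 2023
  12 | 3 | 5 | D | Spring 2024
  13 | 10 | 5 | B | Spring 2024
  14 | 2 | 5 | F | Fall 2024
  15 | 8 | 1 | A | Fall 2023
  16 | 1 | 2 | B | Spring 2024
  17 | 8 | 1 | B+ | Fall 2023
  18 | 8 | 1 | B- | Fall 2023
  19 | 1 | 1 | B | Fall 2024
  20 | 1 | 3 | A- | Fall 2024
SELECT name, credits FROM courses ORDER BY credits DESC LIMIT 3

Execution result:
name | credits
English 201 | 4
Physics 201 | 4
History 101 | 4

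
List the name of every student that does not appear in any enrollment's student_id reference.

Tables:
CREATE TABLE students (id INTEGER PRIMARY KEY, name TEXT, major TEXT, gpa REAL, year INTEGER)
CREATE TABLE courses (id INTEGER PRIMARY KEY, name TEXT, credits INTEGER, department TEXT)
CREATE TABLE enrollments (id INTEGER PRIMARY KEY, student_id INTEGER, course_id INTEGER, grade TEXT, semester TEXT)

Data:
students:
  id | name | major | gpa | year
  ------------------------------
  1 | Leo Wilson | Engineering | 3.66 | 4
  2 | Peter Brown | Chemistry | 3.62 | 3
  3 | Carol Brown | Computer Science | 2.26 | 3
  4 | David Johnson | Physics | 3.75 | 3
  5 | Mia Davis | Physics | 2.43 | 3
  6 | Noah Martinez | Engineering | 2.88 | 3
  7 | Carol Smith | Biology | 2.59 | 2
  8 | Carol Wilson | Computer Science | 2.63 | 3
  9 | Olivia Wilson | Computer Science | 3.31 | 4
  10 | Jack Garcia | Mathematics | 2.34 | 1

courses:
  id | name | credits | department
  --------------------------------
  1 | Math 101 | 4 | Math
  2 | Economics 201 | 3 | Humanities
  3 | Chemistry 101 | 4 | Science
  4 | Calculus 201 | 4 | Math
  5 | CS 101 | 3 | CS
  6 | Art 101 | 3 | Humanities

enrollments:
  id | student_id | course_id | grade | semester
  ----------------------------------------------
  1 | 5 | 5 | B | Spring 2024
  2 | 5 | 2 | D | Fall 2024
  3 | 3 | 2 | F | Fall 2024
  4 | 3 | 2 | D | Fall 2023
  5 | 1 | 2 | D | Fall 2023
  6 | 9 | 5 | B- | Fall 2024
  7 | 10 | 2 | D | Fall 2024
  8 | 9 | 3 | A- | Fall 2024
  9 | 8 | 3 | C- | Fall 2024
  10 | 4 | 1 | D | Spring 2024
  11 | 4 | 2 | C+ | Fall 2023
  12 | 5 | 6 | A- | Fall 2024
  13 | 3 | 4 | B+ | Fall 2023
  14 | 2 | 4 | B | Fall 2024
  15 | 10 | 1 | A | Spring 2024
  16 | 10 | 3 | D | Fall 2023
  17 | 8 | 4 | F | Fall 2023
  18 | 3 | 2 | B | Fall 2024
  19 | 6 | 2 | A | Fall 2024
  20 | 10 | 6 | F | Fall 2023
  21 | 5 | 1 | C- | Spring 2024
SELECT p.name FROM students p LEFT JOIN enrollments c ON c.student_id = p.id WHERE c.id IS NULL

Execution result:
Carol Smith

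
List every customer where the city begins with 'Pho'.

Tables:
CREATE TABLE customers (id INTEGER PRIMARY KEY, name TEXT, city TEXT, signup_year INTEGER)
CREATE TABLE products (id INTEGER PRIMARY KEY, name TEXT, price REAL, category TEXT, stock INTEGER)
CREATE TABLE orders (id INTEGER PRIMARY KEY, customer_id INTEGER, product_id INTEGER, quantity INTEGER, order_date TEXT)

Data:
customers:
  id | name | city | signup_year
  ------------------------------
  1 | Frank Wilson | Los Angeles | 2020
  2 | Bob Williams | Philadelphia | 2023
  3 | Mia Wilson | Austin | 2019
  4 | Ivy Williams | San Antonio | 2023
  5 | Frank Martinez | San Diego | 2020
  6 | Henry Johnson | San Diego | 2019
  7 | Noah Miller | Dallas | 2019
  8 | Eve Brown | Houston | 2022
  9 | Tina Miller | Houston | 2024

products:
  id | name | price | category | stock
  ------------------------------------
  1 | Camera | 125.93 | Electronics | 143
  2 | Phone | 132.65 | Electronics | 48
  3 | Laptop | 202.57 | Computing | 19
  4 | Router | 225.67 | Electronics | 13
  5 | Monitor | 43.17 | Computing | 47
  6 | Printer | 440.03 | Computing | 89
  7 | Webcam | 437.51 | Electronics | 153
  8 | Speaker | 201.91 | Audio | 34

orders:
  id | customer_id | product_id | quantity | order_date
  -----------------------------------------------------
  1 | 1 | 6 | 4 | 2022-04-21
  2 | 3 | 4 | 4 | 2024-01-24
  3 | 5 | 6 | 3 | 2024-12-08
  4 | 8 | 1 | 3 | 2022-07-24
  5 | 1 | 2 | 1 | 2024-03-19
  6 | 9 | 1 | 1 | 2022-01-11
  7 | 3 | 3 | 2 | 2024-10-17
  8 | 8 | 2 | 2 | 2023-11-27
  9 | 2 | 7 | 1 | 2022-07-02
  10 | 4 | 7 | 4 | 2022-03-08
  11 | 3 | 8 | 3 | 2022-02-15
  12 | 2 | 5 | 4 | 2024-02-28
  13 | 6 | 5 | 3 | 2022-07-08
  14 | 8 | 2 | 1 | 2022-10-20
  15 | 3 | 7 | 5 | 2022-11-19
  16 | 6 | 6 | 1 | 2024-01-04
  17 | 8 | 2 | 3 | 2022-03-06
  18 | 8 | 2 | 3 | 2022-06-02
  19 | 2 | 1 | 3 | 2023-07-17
SELECT name, city FROM customers WHERE city LIKE 'Pho%'

Execution result:
(no rows)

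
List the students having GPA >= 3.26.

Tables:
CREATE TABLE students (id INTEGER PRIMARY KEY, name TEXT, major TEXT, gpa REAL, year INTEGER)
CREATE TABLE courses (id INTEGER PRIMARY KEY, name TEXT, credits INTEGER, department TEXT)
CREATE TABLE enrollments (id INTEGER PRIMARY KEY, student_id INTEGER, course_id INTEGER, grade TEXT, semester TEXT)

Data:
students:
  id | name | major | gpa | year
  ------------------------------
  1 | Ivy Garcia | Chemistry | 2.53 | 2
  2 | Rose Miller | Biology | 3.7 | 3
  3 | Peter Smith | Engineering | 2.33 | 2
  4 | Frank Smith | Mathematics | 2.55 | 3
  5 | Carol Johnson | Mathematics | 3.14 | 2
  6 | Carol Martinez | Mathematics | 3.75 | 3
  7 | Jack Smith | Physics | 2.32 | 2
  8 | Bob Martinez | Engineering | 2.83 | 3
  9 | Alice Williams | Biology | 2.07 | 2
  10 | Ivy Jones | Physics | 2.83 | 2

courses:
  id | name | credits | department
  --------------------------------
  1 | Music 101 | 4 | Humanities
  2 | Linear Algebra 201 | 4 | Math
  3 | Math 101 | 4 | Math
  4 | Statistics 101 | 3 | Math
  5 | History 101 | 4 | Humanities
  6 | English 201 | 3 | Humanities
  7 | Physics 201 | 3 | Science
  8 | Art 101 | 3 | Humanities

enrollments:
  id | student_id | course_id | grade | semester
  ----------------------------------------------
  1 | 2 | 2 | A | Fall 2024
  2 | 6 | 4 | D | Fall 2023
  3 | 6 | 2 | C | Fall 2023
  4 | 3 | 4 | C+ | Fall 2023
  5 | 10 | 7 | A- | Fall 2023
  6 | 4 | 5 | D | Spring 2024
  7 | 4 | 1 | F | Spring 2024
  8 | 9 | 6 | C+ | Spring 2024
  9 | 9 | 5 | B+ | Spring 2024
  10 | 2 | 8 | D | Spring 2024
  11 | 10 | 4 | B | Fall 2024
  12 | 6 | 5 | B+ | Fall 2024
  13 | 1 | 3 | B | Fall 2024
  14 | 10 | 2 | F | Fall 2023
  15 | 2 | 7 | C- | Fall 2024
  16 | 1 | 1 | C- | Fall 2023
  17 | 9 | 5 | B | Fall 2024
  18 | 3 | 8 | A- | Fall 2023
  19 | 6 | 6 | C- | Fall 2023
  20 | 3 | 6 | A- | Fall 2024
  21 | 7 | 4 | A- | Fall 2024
SELECT name, gpa FROM students WHERE gpa >= 3.26

Execution result:
name | gpa
Rose Miller | 3.70
Carol Martinez | 3.75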